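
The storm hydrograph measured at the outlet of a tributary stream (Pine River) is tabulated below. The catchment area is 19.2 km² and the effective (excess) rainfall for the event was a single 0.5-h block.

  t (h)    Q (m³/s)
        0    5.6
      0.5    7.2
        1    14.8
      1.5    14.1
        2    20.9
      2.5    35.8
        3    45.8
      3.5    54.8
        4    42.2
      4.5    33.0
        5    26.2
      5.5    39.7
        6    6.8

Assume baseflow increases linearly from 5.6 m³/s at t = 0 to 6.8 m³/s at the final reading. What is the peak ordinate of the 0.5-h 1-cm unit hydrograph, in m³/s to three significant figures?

Direct runoff: 0.00, 1.50, 9.00, 8.20, 14.90, 29.70, 39.60, 48.50, 35.80, 26.50, 19.60, 33.00, 0.00 m³/s; ΣQ_DR = 266.3 m³/s, peak = 48.50 m³/s.
Runoff depth d = ΣQ_DR·Δt / A = 266.3 × 1800 / (19.2 km²) = 24.97 mm.
The 1-cm UH is the DRH scaled by (10 mm)/d, so U_p = 48.50 × 10/24.97 = 19.4 m³/s.

U_p ≈ 19.4 m³/s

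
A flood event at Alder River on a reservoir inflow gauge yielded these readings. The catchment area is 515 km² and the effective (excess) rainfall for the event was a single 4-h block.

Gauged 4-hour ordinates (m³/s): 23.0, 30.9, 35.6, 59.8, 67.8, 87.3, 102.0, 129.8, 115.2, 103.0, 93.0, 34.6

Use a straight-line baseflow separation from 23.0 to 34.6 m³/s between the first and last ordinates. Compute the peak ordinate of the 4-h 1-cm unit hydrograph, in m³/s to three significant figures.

U_p ≈ 66.3 m³/s

Direct runoff: 0.00, 6.85, 10.49, 33.64, 40.58, 59.03, 72.67, 99.42, 83.76, 70.51, 59.45, 0.00 m³/s; ΣQ_DR = 536.4 m³/s, peak = 99.42 m³/s.
Runoff depth d = ΣQ_DR·Δt / A = 536.4 × 14400 / (515 km²) = 15.00 mm.
The 1-cm UH is the DRH scaled by (10 mm)/d, so U_p = 99.42 × 10/15.00 = 66.3 m³/s.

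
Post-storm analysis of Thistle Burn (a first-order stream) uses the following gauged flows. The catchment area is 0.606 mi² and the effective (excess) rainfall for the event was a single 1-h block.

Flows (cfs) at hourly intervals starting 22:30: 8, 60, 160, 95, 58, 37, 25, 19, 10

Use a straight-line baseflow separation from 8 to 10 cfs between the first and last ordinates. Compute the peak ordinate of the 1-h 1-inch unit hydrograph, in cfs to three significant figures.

Direct runoff: 0.00, 51.75, 151.50, 86.25, 49.00, 27.75, 15.50, 9.25, 0.00 cfs; ΣQ_DR = 391.0 cfs, peak = 151.50 cfs.
Runoff depth d = ΣQ_DR·Δt / A = 391.0 × 3600 / (0.606 mi²) = 0.9998 in.
The 1-inch UH is the DRH scaled by (1 in)/d, so U_p = 151.50 × 1/0.9998 = 152 cfs.

U_p ≈ 152 cfs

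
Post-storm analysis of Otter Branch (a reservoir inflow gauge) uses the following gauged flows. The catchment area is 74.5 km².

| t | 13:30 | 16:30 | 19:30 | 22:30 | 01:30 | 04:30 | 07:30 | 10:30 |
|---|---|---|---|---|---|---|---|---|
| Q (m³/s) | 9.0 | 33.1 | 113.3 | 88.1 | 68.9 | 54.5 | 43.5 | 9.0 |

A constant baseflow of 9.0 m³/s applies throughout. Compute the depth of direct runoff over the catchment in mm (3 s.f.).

Direct runoff: 0.0, 24.1, 104.3, 79.1, 59.9, 45.5, 34.5, 0.0 m³/s; ΣQ_DR = 347.4 m³/s.
V = ΣQ_DR · Δt = 347.4 × 10800 s = 3.752 × 10^6 m³.
Over A = 74.5 km², depth = V / A = 50.4 mm.

d ≈ 50.4 mm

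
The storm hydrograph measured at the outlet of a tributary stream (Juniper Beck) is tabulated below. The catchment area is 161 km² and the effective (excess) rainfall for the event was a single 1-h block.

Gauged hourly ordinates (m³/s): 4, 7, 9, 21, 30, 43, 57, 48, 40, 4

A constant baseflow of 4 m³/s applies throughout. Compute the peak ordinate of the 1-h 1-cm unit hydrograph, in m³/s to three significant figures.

U_p ≈ 106 m³/s

Direct runoff: 0.0, 3.0, 5.0, 17.0, 26.0, 39.0, 53.0, 44.0, 36.0, 0.0 m³/s; ΣQ_DR = 223.0 m³/s, peak = 53.0 m³/s.
Runoff depth d = ΣQ_DR·Δt / A = 223.0 × 3600 / (161 km²) = 4.986 mm.
The 1-cm UH is the DRH scaled by (10 mm)/d, so U_p = 53.0 × 10/4.986 = 106 m³/s.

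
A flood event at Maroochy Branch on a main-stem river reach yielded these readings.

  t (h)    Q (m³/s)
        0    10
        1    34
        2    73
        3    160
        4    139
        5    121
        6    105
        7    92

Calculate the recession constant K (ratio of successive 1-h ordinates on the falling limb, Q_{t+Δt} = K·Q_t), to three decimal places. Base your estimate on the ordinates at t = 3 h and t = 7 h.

K ≈ 0.871

Using the recession-limb readings at t = 3 h and t = 7 h: Q falls from 160 to 92 m³/s over 4 intervals.
K = (Q₂/Q₁)^(1/4) = (92/160)^(1/4) = 0.871.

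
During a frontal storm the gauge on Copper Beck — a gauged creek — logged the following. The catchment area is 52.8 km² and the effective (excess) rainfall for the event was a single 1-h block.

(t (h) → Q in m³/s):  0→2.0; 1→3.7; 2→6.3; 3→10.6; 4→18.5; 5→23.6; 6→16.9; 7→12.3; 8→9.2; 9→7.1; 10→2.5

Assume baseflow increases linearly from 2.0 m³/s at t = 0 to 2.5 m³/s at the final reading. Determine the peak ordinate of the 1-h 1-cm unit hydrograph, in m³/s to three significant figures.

Direct runoff: 0.00, 1.65, 4.20, 8.45, 16.30, 21.35, 14.60, 9.95, 6.80, 4.65, 0.00 m³/s; ΣQ_DR = 87.95 m³/s, peak = 21.35 m³/s.
Runoff depth d = ΣQ_DR·Δt / A = 87.95 × 3600 / (52.8 km²) = 5.997 mm.
The 1-cm UH is the DRH scaled by (10 mm)/d, so U_p = 21.35 × 10/5.997 = 35.6 m³/s.

U_p ≈ 35.6 m³/s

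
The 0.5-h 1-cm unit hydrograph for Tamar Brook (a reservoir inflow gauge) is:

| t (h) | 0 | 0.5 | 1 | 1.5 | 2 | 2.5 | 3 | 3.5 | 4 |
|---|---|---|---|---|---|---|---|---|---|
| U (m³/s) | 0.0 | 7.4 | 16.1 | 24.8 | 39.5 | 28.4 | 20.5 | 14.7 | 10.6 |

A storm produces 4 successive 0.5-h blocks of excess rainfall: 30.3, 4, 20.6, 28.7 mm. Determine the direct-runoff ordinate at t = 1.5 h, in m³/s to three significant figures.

Q ≈ 96.8 m³/s

By discrete convolution, Q_j = Σ (P_i / 10 mm) · U_{j−i}.
At t = 1.5 h (j=3): Q = (30.3/10)·24.8 + (4/10)·16.1 + (20.6/10)·7.4 + (28.7/10)·0.0 = 96.8 m³/s.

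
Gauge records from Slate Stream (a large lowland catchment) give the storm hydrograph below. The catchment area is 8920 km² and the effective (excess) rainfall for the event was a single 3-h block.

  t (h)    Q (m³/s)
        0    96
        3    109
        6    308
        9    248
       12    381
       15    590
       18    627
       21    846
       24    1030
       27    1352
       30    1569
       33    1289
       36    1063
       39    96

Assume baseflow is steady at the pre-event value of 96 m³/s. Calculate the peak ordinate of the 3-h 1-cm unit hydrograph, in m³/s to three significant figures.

U_p ≈ 1470 m³/s

Direct runoff: 0.0, 13.0, 212.0, 152.0, 285.0, 494.0, 531.0, 750.0, 934.0, 1256.0, 1473.0, 1193.0, 967.0, 0.0 m³/s; ΣQ_DR = 8260 m³/s, peak = 1473.0 m³/s.
Runoff depth d = ΣQ_DR·Δt / A = 8260 × 10800 / (8920 km²) = 10.00 mm.
The 1-cm UH is the DRH scaled by (10 mm)/d, so U_p = 1473.0 × 10/10.00 = 1470 m³/s.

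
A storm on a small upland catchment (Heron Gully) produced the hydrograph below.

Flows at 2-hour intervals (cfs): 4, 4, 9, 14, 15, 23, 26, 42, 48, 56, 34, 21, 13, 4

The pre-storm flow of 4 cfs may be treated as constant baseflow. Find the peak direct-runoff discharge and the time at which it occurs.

Subtracting baseflow gives direct-runoff ordinates: 0.0, 0.0, 5.0, 10.0, 11.0, 19.0, 22.0, 38.0, 44.0, 52.0, 30.0, 17.0, 9.0, 0.0 cfs.
The maximum is 52.0 cfs, occurring at the reading for t = 18 h.

Q_p = 52.0 cfs at t = 18 h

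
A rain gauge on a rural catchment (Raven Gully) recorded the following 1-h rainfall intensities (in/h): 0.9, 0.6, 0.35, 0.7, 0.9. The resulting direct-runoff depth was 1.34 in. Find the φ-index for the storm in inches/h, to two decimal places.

Only the 4 blocks with intensity above φ contribute runoff: 0.9, 0.6, 0.7, 0.9 in/h.
Σ(I−φ)·Δt = d  ⇒  (0.9+0.6+0.7+0.9 − 4φ)·1 = 1.34
φ = (3.100 − 1.34/1) / 4 = 0.44 in/h.

φ ≈ 0.44 in/h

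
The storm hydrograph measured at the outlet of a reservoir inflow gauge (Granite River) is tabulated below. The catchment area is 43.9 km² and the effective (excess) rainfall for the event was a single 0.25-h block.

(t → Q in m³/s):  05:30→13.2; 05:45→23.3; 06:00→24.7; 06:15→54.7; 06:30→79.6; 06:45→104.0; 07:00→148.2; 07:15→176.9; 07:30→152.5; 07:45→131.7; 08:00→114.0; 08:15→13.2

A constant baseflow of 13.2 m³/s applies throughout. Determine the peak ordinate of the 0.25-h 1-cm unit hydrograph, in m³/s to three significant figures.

Direct runoff: 0.0, 10.1, 11.5, 41.5, 66.4, 90.8, 135.0, 163.7, 139.3, 118.5, 100.8, 0.0 m³/s; ΣQ_DR = 877.6 m³/s, peak = 163.7 m³/s.
Runoff depth d = ΣQ_DR·Δt / A = 877.6 × 900 / (43.9 km²) = 17.99 mm.
The 1-cm UH is the DRH scaled by (10 mm)/d, so U_p = 163.7 × 10/17.99 = 91.0 m³/s.

U_p ≈ 91.0 m³/s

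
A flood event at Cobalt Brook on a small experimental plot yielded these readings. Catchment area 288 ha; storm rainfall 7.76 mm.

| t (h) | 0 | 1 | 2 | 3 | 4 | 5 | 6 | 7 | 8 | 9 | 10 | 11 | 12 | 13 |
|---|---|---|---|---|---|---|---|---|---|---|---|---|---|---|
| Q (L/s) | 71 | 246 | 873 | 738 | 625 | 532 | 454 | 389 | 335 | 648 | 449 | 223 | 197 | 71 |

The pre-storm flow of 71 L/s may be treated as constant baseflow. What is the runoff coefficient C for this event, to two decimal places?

ΣQ_DR = 4857 L/s; V = ΣQ_DR·Δt = 1.749 × 10^7 L.
Runoff depth d = V / A = 6.071 mm.
C = d / P = 6.071 / 7.76 = 0.78.

C ≈ 0.78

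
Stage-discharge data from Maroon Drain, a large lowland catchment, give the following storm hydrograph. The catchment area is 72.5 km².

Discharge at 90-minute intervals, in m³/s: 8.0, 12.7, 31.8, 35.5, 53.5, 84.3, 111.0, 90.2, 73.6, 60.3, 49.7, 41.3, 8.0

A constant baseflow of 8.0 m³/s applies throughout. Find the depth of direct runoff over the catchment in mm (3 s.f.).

d ≈ 41.4 mm

Direct runoff: 0.0, 4.7, 23.8, 27.5, 45.5, 76.3, 103.0, 82.2, 65.6, 52.3, 41.7, 33.3, 0.0 m³/s; ΣQ_DR = 555.9 m³/s.
V = ΣQ_DR · Δt = 555.9 × 5400 s = 3.002 × 10^6 m³.
Over A = 72.5 km², depth = V / A = 41.4 mm.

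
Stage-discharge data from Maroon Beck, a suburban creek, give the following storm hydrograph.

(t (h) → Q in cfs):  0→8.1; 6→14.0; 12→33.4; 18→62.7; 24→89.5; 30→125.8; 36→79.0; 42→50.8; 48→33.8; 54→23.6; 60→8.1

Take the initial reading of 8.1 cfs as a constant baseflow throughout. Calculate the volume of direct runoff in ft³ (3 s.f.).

V ≈ 9.50 × 10^6 ft³

Direct-runoff ordinates (Q − Q_b): 0.0, 5.9, 25.3, 54.6, 81.4, 117.7, 70.9, 42.7, 25.7, 15.5, 0.0 cfs.
ΣQ_DR = 439.7 cfs.
With Δt = 6 h = 21600 s, V = ΣQ_DR · Δt = 439.7 × 21600 = 9.50 × 10^6 ft³.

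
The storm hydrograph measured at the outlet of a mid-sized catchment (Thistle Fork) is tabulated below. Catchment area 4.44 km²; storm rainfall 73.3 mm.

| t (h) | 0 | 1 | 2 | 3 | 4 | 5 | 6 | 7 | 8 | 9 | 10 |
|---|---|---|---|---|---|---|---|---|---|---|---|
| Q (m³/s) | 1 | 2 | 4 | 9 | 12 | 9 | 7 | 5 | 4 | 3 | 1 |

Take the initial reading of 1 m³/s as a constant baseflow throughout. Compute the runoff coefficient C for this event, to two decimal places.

C ≈ 0.51

ΣQ_DR = 46.00 m³/s; V = ΣQ_DR·Δt = 1.656 × 10^5 m³.
Runoff depth d = V / A = 37.30 mm.
C = d / P = 37.30 / 73.3 = 0.51.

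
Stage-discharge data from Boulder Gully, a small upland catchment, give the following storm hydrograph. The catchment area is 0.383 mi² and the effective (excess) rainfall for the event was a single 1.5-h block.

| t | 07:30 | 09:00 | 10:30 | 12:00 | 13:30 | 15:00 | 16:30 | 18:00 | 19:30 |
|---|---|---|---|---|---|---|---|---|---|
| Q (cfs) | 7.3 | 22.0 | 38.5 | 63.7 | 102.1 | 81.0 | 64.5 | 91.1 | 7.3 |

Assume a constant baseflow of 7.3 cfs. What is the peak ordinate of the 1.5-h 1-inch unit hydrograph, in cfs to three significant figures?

Direct runoff: 0.0, 14.7, 31.2, 56.4, 94.8, 73.7, 57.2, 83.8, 0.0 cfs; ΣQ_DR = 411.8 cfs, peak = 94.8 cfs.
Runoff depth d = ΣQ_DR·Δt / A = 411.8 × 5400 / (0.383 mi²) = 2.499 in.
The 1-inch UH is the DRH scaled by (1 in)/d, so U_p = 94.8 × 1/2.499 = 37.9 cfs.

U_p ≈ 37.9 cfs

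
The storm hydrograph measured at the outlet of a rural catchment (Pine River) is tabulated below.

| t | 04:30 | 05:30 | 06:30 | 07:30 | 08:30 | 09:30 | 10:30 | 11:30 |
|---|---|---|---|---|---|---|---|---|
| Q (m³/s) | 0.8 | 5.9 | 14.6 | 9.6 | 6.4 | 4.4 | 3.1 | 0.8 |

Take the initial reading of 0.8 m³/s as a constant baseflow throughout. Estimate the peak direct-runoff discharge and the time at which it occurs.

Q_p = 13.8 m³/s at t = 06:30

Subtracting baseflow gives direct-runoff ordinates: 0.0, 5.1, 13.8, 8.8, 5.6, 3.6, 2.3, 0.0 m³/s.
The maximum is 13.8 m³/s, occurring at the reading for t = 06:30.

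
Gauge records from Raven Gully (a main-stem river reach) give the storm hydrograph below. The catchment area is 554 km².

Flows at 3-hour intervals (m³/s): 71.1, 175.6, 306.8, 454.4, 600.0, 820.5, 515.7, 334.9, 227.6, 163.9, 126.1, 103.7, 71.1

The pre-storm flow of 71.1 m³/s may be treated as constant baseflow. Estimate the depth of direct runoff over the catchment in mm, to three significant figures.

Direct runoff: 0.0, 104.5, 235.7, 383.3, 528.9, 749.4, 444.6, 263.8, 156.5, 92.8, 55.0, 32.6, 0.0 m³/s; ΣQ_DR = 3047 m³/s.
V = ΣQ_DR · Δt = 3047 × 10800 s = 3.291 × 10^7 m³.
Over A = 554 km², depth = V / A = 59.4 mm.

d ≈ 59.4 mm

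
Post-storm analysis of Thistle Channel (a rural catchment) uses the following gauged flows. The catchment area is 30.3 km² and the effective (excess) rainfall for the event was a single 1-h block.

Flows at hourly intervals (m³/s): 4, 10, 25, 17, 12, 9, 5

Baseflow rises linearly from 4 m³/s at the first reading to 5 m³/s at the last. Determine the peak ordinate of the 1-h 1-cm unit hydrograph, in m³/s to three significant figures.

Direct runoff: 0.00, 5.83, 20.67, 12.50, 7.33, 4.17, 0.00 m³/s; ΣQ_DR = 50.50 m³/s, peak = 20.67 m³/s.
Runoff depth d = ΣQ_DR·Δt / A = 50.50 × 3600 / (30.3 km²) = 6.000 mm.
The 1-cm UH is the DRH scaled by (10 mm)/d, so U_p = 20.67 × 10/6.000 = 34.4 m³/s.

U_p ≈ 34.4 m³/s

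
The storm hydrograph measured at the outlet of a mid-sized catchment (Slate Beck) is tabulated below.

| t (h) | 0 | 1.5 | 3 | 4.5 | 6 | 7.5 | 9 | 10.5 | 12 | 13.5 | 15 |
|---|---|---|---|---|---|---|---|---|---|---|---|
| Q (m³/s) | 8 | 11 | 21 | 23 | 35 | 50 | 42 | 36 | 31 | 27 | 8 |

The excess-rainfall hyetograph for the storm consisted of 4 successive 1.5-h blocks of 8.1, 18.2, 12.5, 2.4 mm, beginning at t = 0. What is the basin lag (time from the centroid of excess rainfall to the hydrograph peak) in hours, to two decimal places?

Centroid of excess rainfall: t_c = Σ P_i·t̄_i / ΣP_i = 2.5850 h (block centres at 0.75, 2.25, 3.75, 5.25 h).
Hydrograph peak occurs at t = 7.5 h, so basin lag t_L = 7.5 − 2.5850 = 4.92 h.

t_L ≈ 4.92 h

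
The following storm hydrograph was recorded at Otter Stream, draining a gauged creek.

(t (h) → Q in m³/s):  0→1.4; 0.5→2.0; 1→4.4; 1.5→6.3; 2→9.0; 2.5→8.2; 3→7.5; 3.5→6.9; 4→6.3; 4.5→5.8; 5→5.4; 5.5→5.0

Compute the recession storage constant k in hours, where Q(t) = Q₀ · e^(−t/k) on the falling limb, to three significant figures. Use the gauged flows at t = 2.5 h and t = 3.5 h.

k ≈ 5.79 h

On the falling limb, Q drops from 8.2 to 6.9 m³/s between t = 2.5 h and t = 3.5 h (Δt = 1 h).
k = −Δt / ln(Q₂/Q₁) = −1 / ln(6.9/8.2) = 5.79 h.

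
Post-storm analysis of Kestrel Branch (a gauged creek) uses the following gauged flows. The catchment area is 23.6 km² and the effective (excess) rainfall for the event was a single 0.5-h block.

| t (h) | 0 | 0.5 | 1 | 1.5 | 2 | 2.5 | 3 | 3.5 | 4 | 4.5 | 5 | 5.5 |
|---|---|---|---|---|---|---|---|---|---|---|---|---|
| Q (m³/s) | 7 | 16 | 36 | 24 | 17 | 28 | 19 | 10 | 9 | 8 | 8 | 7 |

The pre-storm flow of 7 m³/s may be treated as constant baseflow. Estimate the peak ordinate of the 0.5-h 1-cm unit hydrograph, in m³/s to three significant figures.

Direct runoff: 0.0, 9.0, 29.0, 17.0, 10.0, 21.0, 12.0, 3.0, 2.0, 1.0, 1.0, 0.0 m³/s; ΣQ_DR = 105.0 m³/s, peak = 29.0 m³/s.
Runoff depth d = ΣQ_DR·Δt / A = 105.0 × 1800 / (23.6 km²) = 8.008 mm.
The 1-cm UH is the DRH scaled by (10 mm)/d, so U_p = 29.0 × 10/8.008 = 36.2 m³/s.

U_p ≈ 36.2 m³/s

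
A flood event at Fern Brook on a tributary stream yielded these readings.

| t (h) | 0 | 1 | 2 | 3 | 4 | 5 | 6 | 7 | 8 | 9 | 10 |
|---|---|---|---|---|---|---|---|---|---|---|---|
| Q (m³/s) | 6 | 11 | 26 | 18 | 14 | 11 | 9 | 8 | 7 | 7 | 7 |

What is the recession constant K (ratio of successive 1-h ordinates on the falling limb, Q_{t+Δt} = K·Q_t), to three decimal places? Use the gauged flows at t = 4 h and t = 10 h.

K ≈ 0.891

Using the recession-limb readings at t = 4 h and t = 10 h: Q falls from 14 to 7 m³/s over 6 intervals.
K = (Q₂/Q₁)^(1/6) = (7/14)^(1/6) = 0.891.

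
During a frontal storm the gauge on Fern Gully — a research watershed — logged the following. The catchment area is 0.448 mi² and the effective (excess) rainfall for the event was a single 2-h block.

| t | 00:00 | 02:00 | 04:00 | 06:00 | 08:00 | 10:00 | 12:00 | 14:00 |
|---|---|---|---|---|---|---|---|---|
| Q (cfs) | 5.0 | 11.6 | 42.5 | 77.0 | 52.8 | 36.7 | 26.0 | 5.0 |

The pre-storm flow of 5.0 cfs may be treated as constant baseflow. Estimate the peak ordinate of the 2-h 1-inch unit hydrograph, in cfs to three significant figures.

Direct runoff: 0.0, 6.6, 37.5, 72.0, 47.8, 31.7, 21.0, 0.0 cfs; ΣQ_DR = 216.6 cfs, peak = 72.0 cfs.
Runoff depth d = ΣQ_DR·Δt / A = 216.6 × 7200 / (0.448 mi²) = 1.498 in.
The 1-inch UH is the DRH scaled by (1 in)/d, so U_p = 72.0 × 1/1.498 = 48.1 cfs.

U_p ≈ 48.1 cfs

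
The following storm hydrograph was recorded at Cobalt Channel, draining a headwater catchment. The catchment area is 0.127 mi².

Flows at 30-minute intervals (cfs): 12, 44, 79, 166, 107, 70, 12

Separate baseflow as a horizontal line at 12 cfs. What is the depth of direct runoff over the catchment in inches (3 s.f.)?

d ≈ 2.48 in

Direct runoff: 0.0, 32.0, 67.0, 154.0, 95.0, 58.0, 0.0 cfs; ΣQ_DR = 406.0 cfs.
V = ΣQ_DR · Δt = 406.0 × 1800 s = 7.308 × 10^5 ft³.
Over A = 0.127 mi², depth = V / A = 2.48 in.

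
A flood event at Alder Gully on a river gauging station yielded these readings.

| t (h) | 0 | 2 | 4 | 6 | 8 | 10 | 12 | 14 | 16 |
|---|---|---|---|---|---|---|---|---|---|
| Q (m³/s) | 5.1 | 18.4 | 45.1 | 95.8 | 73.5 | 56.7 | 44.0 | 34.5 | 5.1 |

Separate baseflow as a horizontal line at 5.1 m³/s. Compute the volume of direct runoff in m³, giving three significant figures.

Direct-runoff ordinates (Q − Q_b): 0.0, 13.3, 40.0, 90.7, 68.4, 51.6, 38.9, 29.4, 0.0 m³/s.
ΣQ_DR = 332.3 m³/s.
With Δt = 2 h = 7200 s, V = ΣQ_DR · Δt = 332.3 × 7200 = 2.39 × 10^6 m³.

V ≈ 2.39 × 10^6 m³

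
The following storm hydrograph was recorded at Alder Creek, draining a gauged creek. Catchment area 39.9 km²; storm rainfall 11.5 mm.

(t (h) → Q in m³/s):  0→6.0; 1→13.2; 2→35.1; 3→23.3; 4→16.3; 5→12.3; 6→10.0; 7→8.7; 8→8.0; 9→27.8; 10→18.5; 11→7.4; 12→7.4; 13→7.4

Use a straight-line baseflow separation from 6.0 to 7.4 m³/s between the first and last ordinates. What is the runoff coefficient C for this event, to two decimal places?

ΣQ_DR = 107.6 m³/s; V = ΣQ_DR·Δt = 3.874 × 10^5 m³.
Runoff depth d = V / A = 9.708 mm.
C = d / P = 9.708 / 11.5 = 0.84.

C ≈ 0.84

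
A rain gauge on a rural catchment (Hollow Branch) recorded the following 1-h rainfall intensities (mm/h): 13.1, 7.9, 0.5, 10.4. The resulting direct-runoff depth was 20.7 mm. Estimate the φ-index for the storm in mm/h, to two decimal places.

Only the 3 blocks with intensity above φ contribute runoff: 13.1, 7.9, 10.4 mm/h.
Σ(I−φ)·Δt = d  ⇒  (13.1+7.9+10.4 − 3φ)·1 = 20.7
φ = (31.40 − 20.7/1) / 3 = 3.57 mm/h.

φ ≈ 3.57 mm/h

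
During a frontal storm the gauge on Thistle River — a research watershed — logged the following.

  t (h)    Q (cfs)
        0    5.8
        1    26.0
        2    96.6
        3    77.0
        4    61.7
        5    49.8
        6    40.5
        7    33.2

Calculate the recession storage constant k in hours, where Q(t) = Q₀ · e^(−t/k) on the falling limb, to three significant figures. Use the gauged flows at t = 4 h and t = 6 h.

k ≈ 4.75 h

On the falling limb, Q drops from 61.7 to 40.5 cfs between t = 4 h and t = 6 h (Δt = 2 h).
k = −Δt / ln(Q₂/Q₁) = −2 / ln(40.5/61.7) = 4.75 h.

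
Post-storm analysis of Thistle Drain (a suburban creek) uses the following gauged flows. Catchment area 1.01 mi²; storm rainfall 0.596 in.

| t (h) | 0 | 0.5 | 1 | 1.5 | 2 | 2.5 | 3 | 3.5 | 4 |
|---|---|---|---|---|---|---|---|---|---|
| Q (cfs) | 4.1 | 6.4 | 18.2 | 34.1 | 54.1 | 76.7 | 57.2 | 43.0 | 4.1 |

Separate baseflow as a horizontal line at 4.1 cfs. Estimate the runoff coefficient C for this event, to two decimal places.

C ≈ 0.34

ΣQ_DR = 261.0 cfs; V = ΣQ_DR·Δt = 4.698 × 10^5 ft³.
Runoff depth d = V / A = 0.2002 in.
C = d / P = 0.2002 / 0.596 = 0.34.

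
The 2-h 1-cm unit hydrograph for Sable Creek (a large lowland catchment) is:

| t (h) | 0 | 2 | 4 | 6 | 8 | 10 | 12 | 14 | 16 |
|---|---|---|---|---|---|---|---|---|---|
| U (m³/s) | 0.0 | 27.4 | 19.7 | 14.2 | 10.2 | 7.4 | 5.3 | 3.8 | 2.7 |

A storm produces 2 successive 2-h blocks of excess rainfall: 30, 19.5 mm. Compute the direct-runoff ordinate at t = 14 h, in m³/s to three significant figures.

By discrete convolution, Q_j = Σ (P_i / 10 mm) · U_{j−i}.
At t = 14 h (j=7): Q = (30/10)·3.8 + (19.5/10)·5.3 = 21.7 m³/s.

Q ≈ 21.7 m³/s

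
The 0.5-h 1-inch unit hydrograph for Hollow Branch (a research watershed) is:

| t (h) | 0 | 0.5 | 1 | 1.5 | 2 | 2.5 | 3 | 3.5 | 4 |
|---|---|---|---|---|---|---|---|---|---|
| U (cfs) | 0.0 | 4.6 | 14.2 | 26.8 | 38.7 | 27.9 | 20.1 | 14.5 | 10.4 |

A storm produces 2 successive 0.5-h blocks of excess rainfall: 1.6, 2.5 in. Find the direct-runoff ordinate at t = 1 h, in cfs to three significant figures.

Q ≈ 34.2 cfs

By discrete convolution, Q_j = Σ (P_i / 1 in) · U_{j−i}.
At t = 1 h (j=2): Q = (1.6/1)·14.2 + (2.5/1)·4.6 = 34.2 cfs.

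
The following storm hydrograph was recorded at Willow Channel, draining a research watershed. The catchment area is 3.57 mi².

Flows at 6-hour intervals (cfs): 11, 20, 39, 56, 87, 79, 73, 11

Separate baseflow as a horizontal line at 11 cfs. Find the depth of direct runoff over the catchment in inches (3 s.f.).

d ≈ 0.750 in

Direct runoff: 0.0, 9.0, 28.0, 45.0, 76.0, 68.0, 62.0, 0.0 cfs; ΣQ_DR = 288.0 cfs.
V = ΣQ_DR · Δt = 288.0 × 21600 s = 6.221 × 10^6 ft³.
Over A = 3.57 mi², depth = V / A = 0.750 in.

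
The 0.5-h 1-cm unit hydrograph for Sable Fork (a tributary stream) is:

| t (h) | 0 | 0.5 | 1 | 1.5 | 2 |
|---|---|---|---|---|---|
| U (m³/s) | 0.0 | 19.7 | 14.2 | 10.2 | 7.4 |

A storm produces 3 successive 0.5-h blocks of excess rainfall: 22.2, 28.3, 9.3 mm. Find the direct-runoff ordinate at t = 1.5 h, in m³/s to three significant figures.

Q ≈ 81.2 m³/s

By discrete convolution, Q_j = Σ (P_i / 10 mm) · U_{j−i}.
At t = 1.5 h (j=3): Q = (22.2/10)·10.2 + (28.3/10)·14.2 + (9.3/10)·19.7 = 81.2 m³/s.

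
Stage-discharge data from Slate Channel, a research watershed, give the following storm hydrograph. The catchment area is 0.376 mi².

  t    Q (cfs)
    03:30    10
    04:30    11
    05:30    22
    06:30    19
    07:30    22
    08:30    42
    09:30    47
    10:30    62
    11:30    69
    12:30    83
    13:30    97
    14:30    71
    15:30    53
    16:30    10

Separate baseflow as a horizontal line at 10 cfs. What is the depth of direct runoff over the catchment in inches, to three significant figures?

d ≈ 1.97 in

Direct runoff: 0.0, 1.0, 12.0, 9.0, 12.0, 32.0, 37.0, 52.0, 59.0, 73.0, 87.0, 61.0, 43.0, 0.0 cfs; ΣQ_DR = 478.0 cfs.
V = ΣQ_DR · Δt = 478.0 × 3600 s = 1.721 × 10^6 ft³.
Over A = 0.376 mi², depth = V / A = 1.97 in.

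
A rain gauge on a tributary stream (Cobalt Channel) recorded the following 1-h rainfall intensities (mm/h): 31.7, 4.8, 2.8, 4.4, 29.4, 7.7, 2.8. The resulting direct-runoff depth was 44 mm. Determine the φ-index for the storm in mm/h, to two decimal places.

Only the 2 blocks with intensity above φ contribute runoff: 31.7, 29.4 mm/h.
Σ(I−φ)·Δt = d  ⇒  (31.7+29.4 − 2φ)·1 = 44
φ = (61.10 − 44/1) / 2 = 8.55 mm/h.

φ ≈ 8.55 mm/h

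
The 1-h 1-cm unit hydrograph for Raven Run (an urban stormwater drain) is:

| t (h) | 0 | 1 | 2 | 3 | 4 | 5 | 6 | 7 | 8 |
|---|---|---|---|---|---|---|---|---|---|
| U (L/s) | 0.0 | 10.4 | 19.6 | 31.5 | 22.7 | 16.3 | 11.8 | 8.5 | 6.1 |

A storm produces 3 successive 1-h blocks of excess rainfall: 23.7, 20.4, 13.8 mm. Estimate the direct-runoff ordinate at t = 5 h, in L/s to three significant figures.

By discrete convolution, Q_j = Σ (P_i / 10 mm) · U_{j−i}.
At t = 5 h (j=5): Q = (23.7/10)·16.3 + (20.4/10)·22.7 + (13.8/10)·31.5 = 128 L/s.

Q ≈ 128 L/s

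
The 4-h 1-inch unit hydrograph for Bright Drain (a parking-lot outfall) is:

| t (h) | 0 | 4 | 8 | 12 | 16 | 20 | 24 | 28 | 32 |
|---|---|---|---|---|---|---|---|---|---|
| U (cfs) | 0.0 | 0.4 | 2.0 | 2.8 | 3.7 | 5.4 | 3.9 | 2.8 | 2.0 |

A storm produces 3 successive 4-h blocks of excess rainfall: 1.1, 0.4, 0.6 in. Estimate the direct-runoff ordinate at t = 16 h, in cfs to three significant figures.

Q ≈ 6.39 cfs

By discrete convolution, Q_j = Σ (P_i / 1 in) · U_{j−i}.
At t = 16 h (j=4): Q = (1.1/1)·3.7 + (0.4/1)·2.8 + (0.6/1)·2.0 = 6.39 cfs.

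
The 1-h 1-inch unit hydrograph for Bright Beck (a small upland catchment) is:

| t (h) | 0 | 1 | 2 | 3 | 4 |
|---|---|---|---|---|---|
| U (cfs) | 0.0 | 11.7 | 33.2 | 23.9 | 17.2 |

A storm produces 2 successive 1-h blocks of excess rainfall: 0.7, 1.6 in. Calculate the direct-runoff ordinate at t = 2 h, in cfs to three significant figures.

By discrete convolution, Q_j = Σ (P_i / 1 in) · U_{j−i}.
At t = 2 h (j=2): Q = (0.7/1)·33.2 + (1.6/1)·11.7 = 42.0 cfs.

Q ≈ 42.0 cfs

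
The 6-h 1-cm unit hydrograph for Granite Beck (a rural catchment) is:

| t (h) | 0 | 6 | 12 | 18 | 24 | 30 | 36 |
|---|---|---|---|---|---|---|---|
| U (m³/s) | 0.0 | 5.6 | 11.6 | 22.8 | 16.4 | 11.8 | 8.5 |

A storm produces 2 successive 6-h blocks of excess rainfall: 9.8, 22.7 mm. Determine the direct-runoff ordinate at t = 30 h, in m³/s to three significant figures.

By discrete convolution, Q_j = Σ (P_i / 10 mm) · U_{j−i}.
At t = 30 h (j=5): Q = (9.8/10)·11.8 + (22.7/10)·16.4 = 48.8 m³/s.

Q ≈ 48.8 m³/s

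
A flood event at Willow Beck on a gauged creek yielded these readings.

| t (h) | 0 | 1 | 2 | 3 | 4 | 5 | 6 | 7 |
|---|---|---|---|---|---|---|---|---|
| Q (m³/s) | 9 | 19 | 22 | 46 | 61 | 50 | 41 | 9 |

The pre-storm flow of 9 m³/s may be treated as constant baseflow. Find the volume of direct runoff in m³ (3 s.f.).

Direct-runoff ordinates (Q − Q_b): 0.0, 10.0, 13.0, 37.0, 52.0, 41.0, 32.0, 0.0 m³/s.
ΣQ_DR = 185.0 m³/s.
With Δt = 1 h = 3600 s, V = ΣQ_DR · Δt = 185.0 × 3600 = 6.66 × 10^5 m³.

V ≈ 6.66 × 10^5 m³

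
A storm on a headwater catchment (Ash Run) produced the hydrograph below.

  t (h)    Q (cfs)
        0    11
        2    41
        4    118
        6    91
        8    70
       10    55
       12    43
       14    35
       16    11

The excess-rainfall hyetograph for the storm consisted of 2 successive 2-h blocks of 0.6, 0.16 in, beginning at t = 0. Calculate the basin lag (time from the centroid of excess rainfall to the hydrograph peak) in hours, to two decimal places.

Centroid of excess rainfall: t_c = Σ P_i·t̄_i / ΣP_i = 1.4211 h (block centres at 1, 3 h).
Hydrograph peak occurs at t = 4 h, so basin lag t_L = 4 − 1.4211 = 2.58 h.

t_L ≈ 2.58 h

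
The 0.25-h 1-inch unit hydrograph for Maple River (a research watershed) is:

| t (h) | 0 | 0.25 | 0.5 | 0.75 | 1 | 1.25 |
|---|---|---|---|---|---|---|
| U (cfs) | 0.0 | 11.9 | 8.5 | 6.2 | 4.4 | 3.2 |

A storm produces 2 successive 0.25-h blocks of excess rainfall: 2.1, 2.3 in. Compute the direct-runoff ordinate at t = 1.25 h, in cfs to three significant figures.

Q ≈ 16.8 cfs

By discrete convolution, Q_j = Σ (P_i / 1 in) · U_{j−i}.
At t = 1.25 h (j=5): Q = (2.1/1)·3.2 + (2.3/1)·4.4 = 16.8 cfs.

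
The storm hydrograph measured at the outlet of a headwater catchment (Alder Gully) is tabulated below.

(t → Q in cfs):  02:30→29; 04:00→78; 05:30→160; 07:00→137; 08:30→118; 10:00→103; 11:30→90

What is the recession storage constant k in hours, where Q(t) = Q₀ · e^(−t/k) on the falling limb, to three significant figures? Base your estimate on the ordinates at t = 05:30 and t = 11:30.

k ≈ 10.4 h

On the falling limb, Q drops from 160 to 90 cfs between t = 05:30 and t = 11:30 (Δt = 6 h).
k = −Δt / ln(Q₂/Q₁) = −6 / ln(90/160) = 10.4 h.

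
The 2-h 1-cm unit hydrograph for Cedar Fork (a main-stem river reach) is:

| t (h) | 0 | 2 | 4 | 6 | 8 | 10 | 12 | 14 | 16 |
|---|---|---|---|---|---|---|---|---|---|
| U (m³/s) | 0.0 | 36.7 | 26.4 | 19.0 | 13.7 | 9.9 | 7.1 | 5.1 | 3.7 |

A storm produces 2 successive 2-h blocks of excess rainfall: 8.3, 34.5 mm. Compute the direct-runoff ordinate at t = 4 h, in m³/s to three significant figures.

By discrete convolution, Q_j = Σ (P_i / 10 mm) · U_{j−i}.
At t = 4 h (j=2): Q = (8.3/10)·26.4 + (34.5/10)·36.7 = 149 m³/s.

Q ≈ 149 m³/s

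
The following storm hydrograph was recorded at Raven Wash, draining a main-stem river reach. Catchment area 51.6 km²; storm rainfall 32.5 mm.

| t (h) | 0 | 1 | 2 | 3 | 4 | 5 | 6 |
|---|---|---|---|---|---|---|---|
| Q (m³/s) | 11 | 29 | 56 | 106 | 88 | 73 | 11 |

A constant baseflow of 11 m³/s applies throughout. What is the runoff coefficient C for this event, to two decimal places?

C ≈ 0.64

ΣQ_DR = 297.0 m³/s; V = ΣQ_DR·Δt = 1.069 × 10^6 m³.
Runoff depth d = V / A = 20.72 mm.
C = d / P = 20.72 / 32.5 = 0.64.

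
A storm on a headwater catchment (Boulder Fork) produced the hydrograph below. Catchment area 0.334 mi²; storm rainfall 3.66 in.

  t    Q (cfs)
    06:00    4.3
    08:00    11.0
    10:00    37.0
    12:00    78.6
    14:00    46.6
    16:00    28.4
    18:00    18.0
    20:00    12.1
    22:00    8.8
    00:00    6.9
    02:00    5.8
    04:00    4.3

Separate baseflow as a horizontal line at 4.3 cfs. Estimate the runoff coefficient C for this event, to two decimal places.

ΣQ_DR = 210.2 cfs; V = ΣQ_DR·Δt = 1.513 × 10^6 ft³.
Runoff depth d = V / A = 1.950 in.
C = d / P = 1.950 / 3.66 = 0.53.

C ≈ 0.53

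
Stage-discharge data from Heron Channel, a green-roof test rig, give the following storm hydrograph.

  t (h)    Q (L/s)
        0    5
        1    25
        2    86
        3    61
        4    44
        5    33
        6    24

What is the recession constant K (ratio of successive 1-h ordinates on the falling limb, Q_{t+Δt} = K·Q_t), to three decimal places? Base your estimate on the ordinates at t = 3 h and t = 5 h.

Using the recession-limb readings at t = 3 h and t = 5 h: Q falls from 61 to 33 L/s over 2 intervals.
K = (Q₂/Q₁)^(1/2) = (33/61)^(1/2) = 0.736.

K ≈ 0.736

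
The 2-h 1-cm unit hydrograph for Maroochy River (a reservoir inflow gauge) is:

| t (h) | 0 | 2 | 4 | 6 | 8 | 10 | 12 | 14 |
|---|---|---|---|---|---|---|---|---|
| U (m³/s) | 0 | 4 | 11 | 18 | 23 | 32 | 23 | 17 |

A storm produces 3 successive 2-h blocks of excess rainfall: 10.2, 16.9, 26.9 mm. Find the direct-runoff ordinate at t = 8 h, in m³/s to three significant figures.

Q ≈ 83.5 m³/s

By discrete convolution, Q_j = Σ (P_i / 10 mm) · U_{j−i}.
At t = 8 h (j=4): Q = (10.2/10)·23 + (16.9/10)·18 + (26.9/10)·11 = 83.5 m³/s.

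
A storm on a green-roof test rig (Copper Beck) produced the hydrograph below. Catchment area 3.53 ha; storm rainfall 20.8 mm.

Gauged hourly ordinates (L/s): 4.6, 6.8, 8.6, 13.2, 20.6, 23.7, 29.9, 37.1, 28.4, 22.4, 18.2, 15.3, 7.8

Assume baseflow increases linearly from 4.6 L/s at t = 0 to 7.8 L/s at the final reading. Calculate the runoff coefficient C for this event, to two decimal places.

ΣQ_DR = 156.0 L/s; V = ΣQ_DR·Δt = 5.616 × 10^5 L.
Runoff depth d = V / A = 15.91 mm.
C = d / P = 15.91 / 20.8 = 0.76.

C ≈ 0.76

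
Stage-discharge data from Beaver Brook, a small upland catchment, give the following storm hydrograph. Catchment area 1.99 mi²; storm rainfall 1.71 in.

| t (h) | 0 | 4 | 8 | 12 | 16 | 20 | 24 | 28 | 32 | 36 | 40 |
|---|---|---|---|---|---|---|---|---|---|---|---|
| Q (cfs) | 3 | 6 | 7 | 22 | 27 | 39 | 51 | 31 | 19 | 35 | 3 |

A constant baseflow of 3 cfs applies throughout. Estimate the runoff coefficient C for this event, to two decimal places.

C ≈ 0.38

ΣQ_DR = 210.0 cfs; V = ΣQ_DR·Δt = 3.024 × 10^6 ft³.
Runoff depth d = V / A = 0.6541 in.
C = d / P = 0.6541 / 1.71 = 0.38.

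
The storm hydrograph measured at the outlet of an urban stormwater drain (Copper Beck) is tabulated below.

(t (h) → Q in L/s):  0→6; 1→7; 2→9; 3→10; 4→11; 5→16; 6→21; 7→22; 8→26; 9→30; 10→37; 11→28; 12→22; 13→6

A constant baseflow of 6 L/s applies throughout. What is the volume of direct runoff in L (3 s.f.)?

V ≈ 6.01 × 10^5 L

Direct-runoff ordinates (Q − Q_b): 0.0, 1.0, 3.0, 4.0, 5.0, 10.0, 15.0, 16.0, 20.0, 24.0, 31.0, 22.0, 16.0, 0.0 L/s.
ΣQ_DR = 167.0 L/s.
With Δt = 1 h = 3600 s, V = ΣQ_DR · Δt = 167.0 × 3600 = 6.01 × 10^5 L.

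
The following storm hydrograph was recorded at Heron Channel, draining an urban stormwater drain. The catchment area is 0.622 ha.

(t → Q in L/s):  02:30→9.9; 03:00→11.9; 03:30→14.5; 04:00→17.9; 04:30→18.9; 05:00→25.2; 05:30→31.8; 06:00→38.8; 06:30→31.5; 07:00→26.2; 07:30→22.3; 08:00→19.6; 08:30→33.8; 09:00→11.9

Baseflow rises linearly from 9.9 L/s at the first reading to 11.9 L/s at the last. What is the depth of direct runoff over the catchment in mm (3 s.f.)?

d ≈ 46.8 mm

Direct runoff: 0.00, 1.85, 4.29, 7.54, 8.38, 14.53, 20.98, 27.82, 20.37, 14.92, 10.86, 8.01, 22.05, 0.00 L/s; ΣQ_DR = 161.6 L/s.
V = ΣQ_DR · Δt = 161.6 × 1800 s = 2.909 × 10^5 L.
Over A = 0.622 ha, depth = V / A = 46.8 mm.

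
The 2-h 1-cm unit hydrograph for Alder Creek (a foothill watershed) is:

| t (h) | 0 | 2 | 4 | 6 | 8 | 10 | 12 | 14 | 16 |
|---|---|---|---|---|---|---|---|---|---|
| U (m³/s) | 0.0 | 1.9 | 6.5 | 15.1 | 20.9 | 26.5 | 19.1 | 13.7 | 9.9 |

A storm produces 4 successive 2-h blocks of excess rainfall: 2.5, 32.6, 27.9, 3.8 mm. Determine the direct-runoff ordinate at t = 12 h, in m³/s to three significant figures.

By discrete convolution, Q_j = Σ (P_i / 10 mm) · U_{j−i}.
At t = 12 h (j=6): Q = (2.5/10)·19.1 + (32.6/10)·26.5 + (27.9/10)·20.9 + (3.8/10)·15.1 = 155 m³/s.

Q ≈ 155 m³/s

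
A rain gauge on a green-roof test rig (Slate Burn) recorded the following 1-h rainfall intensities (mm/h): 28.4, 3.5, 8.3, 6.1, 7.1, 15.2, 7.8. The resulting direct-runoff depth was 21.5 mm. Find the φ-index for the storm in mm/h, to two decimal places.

φ ≈ 11.05 mm/h

Only the 2 blocks with intensity above φ contribute runoff: 28.4, 15.2 mm/h.
Σ(I−φ)·Δt = d  ⇒  (28.4+15.2 − 2φ)·1 = 21.5
φ = (43.60 − 21.5/1) / 2 = 11.05 mm/h.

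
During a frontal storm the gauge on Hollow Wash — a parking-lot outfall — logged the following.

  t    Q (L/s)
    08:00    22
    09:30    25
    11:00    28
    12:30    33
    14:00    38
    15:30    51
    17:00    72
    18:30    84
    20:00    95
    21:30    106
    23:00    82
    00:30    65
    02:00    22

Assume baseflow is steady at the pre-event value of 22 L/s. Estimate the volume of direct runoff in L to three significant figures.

V ≈ 2.36 × 10^6 L

Direct-runoff ordinates (Q − Q_b): 0.0, 3.0, 6.0, 11.0, 16.0, 29.0, 50.0, 62.0, 73.0, 84.0, 60.0, 43.0, 0.0 L/s.
ΣQ_DR = 437.0 L/s.
With Δt = 1.5 h = 5400 s, V = ΣQ_DR · Δt = 437.0 × 5400 = 2.36 × 10^6 L.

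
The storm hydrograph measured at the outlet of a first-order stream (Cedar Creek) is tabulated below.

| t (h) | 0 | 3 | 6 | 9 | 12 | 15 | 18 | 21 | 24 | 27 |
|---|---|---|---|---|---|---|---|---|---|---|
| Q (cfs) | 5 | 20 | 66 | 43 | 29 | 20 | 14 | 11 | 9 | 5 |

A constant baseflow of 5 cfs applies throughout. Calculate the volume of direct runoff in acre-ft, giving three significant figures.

Direct-runoff ordinates (Q − Q_b): 0.0, 15.0, 61.0, 38.0, 24.0, 15.0, 9.0, 6.0, 4.0, 0.0 cfs.
ΣQ_DR = 172.0 cfs.
With Δt = 3 h = 10800 s, V = ΣQ_DR · Δt = 172.0 × 10800 = 1.86 × 10^6 ft³ = 42.6 acre-ft.

V ≈ 42.6 acre-ft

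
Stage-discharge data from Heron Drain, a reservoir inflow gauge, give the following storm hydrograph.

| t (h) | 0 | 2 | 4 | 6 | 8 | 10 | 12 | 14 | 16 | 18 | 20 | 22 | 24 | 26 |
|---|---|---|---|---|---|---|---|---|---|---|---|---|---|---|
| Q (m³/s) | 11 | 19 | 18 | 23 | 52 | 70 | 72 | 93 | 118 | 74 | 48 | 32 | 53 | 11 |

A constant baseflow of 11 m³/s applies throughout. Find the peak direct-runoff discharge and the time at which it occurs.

Q_p = 107.0 m³/s at t = 16 h

Subtracting baseflow gives direct-runoff ordinates: 0.0, 8.0, 7.0, 12.0, 41.0, 59.0, 61.0, 82.0, 107.0, 63.0, 37.0, 21.0, 42.0, 0.0 m³/s.
The maximum is 107.0 m³/s, occurring at the reading for t = 16 h.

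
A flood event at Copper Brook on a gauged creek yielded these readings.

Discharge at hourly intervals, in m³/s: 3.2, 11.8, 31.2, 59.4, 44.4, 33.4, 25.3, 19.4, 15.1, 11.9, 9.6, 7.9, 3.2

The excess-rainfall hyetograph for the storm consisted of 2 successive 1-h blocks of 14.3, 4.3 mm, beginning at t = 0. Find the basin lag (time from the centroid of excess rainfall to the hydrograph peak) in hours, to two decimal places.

t_L ≈ 2.27 h

Centroid of excess rainfall: t_c = Σ P_i·t̄_i / ΣP_i = 0.7312 h (block centres at 0.5, 1.5 h).
Hydrograph peak occurs at t = 3 h, so basin lag t_L = 3 − 0.7312 = 2.27 h.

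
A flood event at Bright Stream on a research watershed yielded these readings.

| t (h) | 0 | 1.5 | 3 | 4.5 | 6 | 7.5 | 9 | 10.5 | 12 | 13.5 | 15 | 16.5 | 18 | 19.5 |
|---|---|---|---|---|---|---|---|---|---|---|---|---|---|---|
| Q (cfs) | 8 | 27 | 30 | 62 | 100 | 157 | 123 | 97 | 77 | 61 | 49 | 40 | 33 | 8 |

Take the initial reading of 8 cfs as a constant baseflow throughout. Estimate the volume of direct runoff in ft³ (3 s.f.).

Direct-runoff ordinates (Q − Q_b): 0.0, 19.0, 22.0, 54.0, 92.0, 149.0, 115.0, 89.0, 69.0, 53.0, 41.0, 32.0, 25.0, 0.0 cfs.
ΣQ_DR = 760.0 cfs.
With Δt = 1.5 h = 5400 s, V = ΣQ_DR · Δt = 760.0 × 5400 = 4.10 × 10^6 ft³.

V ≈ 4.10 × 10^6 ft³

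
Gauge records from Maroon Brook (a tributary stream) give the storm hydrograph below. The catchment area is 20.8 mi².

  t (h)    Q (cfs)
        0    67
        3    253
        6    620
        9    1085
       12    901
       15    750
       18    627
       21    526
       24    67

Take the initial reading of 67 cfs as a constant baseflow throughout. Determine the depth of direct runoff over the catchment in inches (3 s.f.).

d ≈ 0.959 in

Direct runoff: 0.0, 186.0, 553.0, 1018.0, 834.0, 683.0, 560.0, 459.0, 0.0 cfs; ΣQ_DR = 4293 cfs.
V = ΣQ_DR · Δt = 4293 × 10800 s = 4.636 × 10^7 ft³.
Over A = 20.8 mi², depth = V / A = 0.959 in.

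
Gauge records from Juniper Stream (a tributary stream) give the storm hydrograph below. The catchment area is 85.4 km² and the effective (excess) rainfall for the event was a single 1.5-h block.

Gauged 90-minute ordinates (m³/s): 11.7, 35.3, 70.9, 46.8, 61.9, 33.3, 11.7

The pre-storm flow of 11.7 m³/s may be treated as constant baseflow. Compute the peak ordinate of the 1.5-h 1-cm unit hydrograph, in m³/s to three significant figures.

Direct runoff: 0.0, 23.6, 59.2, 35.1, 50.2, 21.6, 0.0 m³/s; ΣQ_DR = 189.7 m³/s, peak = 59.2 m³/s.
Runoff depth d = ΣQ_DR·Δt / A = 189.7 × 5400 / (85.4 km²) = 12.00 mm.
The 1-cm UH is the DRH scaled by (10 mm)/d, so U_p = 59.2 × 10/12.00 = 49.4 m³/s.

U_p ≈ 49.4 m³/s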